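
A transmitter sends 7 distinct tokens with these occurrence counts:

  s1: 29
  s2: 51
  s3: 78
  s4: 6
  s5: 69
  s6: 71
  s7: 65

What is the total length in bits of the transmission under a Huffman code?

993

Greedily combine the two least-frequent nodes:
combine s4(6), s1(29) → 35
combine 35, s2(51) → 86
combine s7(65), s5(69) → 134
combine s6(71), s3(78) → 149
combine 86, 134 → 220
combine 149, 220 → 369
The encoded length is the sum of every internal node's weight: 35 + 86 + 134 + 149 + 220 + 369 = 993 bits.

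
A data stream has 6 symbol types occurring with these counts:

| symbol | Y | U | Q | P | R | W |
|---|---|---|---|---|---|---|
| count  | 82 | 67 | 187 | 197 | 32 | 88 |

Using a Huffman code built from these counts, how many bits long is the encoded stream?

1575

Greedily combine the two least-frequent nodes:
merge R(32) and U(67): 99
merge Y(82) and W(88): 170
merge 99 and 170: 269
merge Q(187) and P(197): 384
merge 269 and 384: 653
Total encoded bits = sum of merged weights = 99 + 170 + 269 + 384 + 653 = 1575.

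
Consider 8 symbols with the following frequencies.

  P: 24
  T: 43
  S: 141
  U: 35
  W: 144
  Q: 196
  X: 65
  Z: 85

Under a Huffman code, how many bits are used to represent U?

Repeatedly merge the two smallest:
merge P(24) and U(35): 59
merge T(43) and 59: 102
merge X(65) and Z(85): 150
merge 102 and S(141): 243
merge W(144) and 150: 294
merge Q(196) and 243: 439
merge 294 and 439: 733
U sits 5 levels below the root, so its codeword is 5 bits.

5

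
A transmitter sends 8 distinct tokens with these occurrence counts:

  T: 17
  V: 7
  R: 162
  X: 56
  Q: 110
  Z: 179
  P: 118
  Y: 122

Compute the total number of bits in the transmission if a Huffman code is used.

2076

Merge the two smallest weights repeatedly:
V(7) + T(17) → 24
24 + X(56) → 80
80 + Q(110) → 190
P(118) + Y(122) → 240
R(162) + Z(179) → 341
190 + 240 → 430
341 + 430 → 771
The encoded length is the sum of every internal node's weight: 24 + 80 + 190 + 240 + 341 + 430 + 771 = 2076 bits.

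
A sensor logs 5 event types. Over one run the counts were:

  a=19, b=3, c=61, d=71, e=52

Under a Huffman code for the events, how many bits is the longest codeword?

Merge the two lowest-weight nodes at each step:
merge b(3) and a(19): 22
merge 22 and e(52): 74
merge c(61) and d(71): 132
merge 74 and 132: 206
The first pair merged (b, a) ends up deepest, at depth 3.

3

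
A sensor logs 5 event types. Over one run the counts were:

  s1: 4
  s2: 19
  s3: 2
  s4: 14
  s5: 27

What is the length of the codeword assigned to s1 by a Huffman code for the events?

4

Huffman merges, smallest pair first:
s3(2) + s1(4) → 6
6 + s4(14) → 20
s2(19) + 20 → 39
s5(27) + 39 → 66
s1 sits 4 levels below the root, so its codeword is 4 bits.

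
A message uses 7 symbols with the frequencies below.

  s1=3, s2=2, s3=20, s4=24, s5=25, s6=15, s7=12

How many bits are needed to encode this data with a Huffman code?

Greedily combine the two least-frequent nodes:
merge s2(2) and s1(3): 5
merge 5 and s7(12): 17
merge s6(15) and 17: 32
merge s3(20) and s4(24): 44
merge s5(25) and 32: 57
merge 44 and 57: 101
Total encoded bits = sum of merged weights = 5 + 17 + 32 + 44 + 57 + 101 = 256.

256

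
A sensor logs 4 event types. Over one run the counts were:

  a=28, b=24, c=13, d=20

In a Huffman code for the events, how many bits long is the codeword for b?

2

Repeatedly merge the two smallest:
merge c(13) and d(20): 33
merge b(24) and a(28): 52
merge 33 and 52: 85
b's leaf is at depth 2, giving a 2-bit codeword.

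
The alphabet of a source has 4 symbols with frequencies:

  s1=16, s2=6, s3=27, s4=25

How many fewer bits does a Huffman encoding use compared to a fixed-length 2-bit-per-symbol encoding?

Fixed-length: 2 bits × 74 symbols = 148 bits.
Huffman merges:
combine s2(6), s1(16) → 22
combine 22, s4(25) → 47
combine s3(27), 47 → 74
Huffman total = 22 + 47 + 74 = 143 bits.
Saving = 148 − 143 = 5 bits.

5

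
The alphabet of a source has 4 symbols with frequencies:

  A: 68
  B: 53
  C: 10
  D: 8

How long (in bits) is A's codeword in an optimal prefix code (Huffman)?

Repeatedly merge the two smallest:
combine D(8), C(10) → 18
combine 18, B(53) → 71
combine A(68), 71 → 139
A is merged only at the final step, so code length = 1.

1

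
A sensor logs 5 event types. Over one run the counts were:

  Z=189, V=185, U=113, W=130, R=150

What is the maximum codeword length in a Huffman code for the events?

Merge the two lowest-weight nodes at each step:
combine U(113), W(130) → 243
combine R(150), V(185) → 335
combine Z(189), 243 → 432
combine 335, 432 → 767
Maximum depth reached is 3.

3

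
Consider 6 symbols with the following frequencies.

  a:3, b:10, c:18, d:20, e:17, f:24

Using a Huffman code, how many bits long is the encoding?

227

Build the Huffman tree bottom-up:
combine a(3), b(10) → 13
combine 13, e(17) → 30
combine c(18), d(20) → 38
combine f(24), 30 → 54
combine 38, 54 → 92
Each symbol's bit-cost is frequency × depth; summing gives 227 bits (equivalently 13 + 30 + 38 + 54 + 92).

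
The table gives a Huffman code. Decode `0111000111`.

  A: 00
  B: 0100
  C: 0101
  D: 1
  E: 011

EDAED

Read left to right; each codeword is recognised as soon as it completes (prefix code):
  011→E | 1→D | 00→A | 011→E | 1→D
Decoded message: EDAED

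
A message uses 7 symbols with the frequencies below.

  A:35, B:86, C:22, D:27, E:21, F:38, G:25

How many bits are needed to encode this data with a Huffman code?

676

Merge the two smallest weights repeatedly:
merge E(21) and C(22): 43
merge G(25) and D(27): 52
merge A(35) and F(38): 73
merge 43 and 52: 95
merge 73 and B(86): 159
merge 95 and 159: 254
Total encoded bits = sum of merged weights = 43 + 52 + 73 + 95 + 159 + 254 = 676.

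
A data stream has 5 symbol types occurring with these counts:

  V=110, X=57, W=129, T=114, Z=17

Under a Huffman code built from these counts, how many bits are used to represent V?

2

Repeatedly merge the two smallest:
merge Z(17) and X(57): 74
merge 74 and V(110): 184
merge T(114) and W(129): 243
merge 184 and 243: 427
V's leaf is at depth 2, giving a 2-bit codeword.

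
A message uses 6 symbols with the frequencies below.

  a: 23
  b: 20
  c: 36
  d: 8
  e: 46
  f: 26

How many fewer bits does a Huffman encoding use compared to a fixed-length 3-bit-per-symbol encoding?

82

Fixed-length: 3 bits × 159 symbols = 477 bits.
Huffman merges:
d(8) + b(20) → 28
a(23) + f(26) → 49
28 + c(36) → 64
e(46) + 49 → 95
64 + 95 → 159
Huffman total = 28 + 49 + 64 + 95 + 159 = 395 bits.
Saving = 477 − 395 = 82 bits.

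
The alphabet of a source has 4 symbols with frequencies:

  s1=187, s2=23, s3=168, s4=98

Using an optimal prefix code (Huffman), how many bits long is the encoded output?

886

Greedily combine the two least-frequent nodes:
s2(23) + s4(98) → 121
121 + s3(168) → 289
s1(187) + 289 → 476
Each symbol's bit-cost is frequency × depth; summing gives 886 bits (equivalently 121 + 289 + 476).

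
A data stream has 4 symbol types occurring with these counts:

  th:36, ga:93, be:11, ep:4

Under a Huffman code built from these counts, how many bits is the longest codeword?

3

Merge the two lowest-weight nodes at each step:
ep(4) + be(11) → 15
15 + th(36) → 51
51 + ga(93) → 144
Maximum depth reached is 3.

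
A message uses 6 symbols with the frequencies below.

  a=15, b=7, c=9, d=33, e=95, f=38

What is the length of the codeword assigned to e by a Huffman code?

1

Huffman merges, smallest pair first:
b(7) + c(9) → 16
a(15) + 16 → 31
31 + d(33) → 64
f(38) + 64 → 102
e(95) + 102 → 197
e is a child of the root — depth 1, so its codeword is a single bit.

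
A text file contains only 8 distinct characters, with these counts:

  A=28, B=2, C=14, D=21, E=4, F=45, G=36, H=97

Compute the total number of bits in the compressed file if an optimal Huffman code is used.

Build the Huffman tree bottom-up:
B(2) + E(4) → 6
6 + C(14) → 20
20 + D(21) → 41
A(28) + G(36) → 64
41 + F(45) → 86
64 + 86 → 150
H(97) + 150 → 247
The encoded length is the sum of every internal node's weight: 6 + 20 + 41 + 64 + 86 + 150 + 247 = 614 bits.

614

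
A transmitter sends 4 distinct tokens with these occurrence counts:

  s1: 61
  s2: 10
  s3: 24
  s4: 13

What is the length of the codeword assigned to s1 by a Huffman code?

Repeatedly merge the two smallest:
s2(10) + s4(13) → 23
23 + s3(24) → 47
47 + s1(61) → 108
s1 is a child of the root — depth 1, so its codeword is a single bit.

1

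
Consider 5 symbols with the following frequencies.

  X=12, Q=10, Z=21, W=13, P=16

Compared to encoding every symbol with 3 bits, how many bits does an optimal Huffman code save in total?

Fixed-length: 3 bits × 72 symbols = 216 bits.
Huffman merges:
merge Q(10) and X(12): 22
merge W(13) and P(16): 29
merge Z(21) and 22: 43
merge 29 and 43: 72
Huffman total = 22 + 29 + 43 + 72 = 166 bits.
Saving = 216 − 166 = 50 bits.

50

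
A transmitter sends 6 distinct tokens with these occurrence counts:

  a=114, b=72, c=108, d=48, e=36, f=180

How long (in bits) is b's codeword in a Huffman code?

3

Build the tree from the bottom:
merge e(36) and d(48): 84
merge b(72) and 84: 156
merge c(108) and a(114): 222
merge 156 and f(180): 336
merge 222 and 336: 558
The subtree containing b is merged 3 times, so code length = 3.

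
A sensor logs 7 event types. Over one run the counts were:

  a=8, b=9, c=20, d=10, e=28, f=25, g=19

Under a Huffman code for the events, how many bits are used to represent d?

3

Build the tree from the bottom:
a(8) + b(9) → 17
d(10) + 17 → 27
g(19) + c(20) → 39
f(25) + 27 → 52
e(28) + 39 → 67
52 + 67 → 119
d's leaf is at depth 3, giving a 3-bit codeword.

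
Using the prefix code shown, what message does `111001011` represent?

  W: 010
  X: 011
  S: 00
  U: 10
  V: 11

VUWV

Read left to right; each codeword is recognised as soon as it completes (prefix code):
  11→V | 10→U | 010→W | 11→V
Decoded message: VUWV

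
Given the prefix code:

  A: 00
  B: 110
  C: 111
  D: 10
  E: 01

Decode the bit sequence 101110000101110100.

Read left to right; each codeword is recognised as soon as it completes (prefix code):
  10→D | 111→C | 00→A | 00→A | 10→D | 111→C | 01→E | 00→A
Decoded message: DCAADCEA

DCAADCEA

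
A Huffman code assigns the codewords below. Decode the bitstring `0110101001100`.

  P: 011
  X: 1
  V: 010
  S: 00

PVXSXXS

Read left to right; each codeword is recognised as soon as it completes (prefix code):
  011→P | 010→V | 1→X | 00→S | 1→X | 1→X | 00→S
Decoded message: PVXSXXS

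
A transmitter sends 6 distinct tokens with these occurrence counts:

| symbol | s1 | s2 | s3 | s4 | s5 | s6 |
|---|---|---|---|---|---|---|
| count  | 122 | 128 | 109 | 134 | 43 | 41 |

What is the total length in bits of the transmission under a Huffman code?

1431

Greedily combine the two least-frequent nodes:
s6(41) + s5(43) → 84
84 + s3(109) → 193
s1(122) + s2(128) → 250
s4(134) + 193 → 327
250 + 327 → 577
Total encoded bits = sum of merged weights = 84 + 193 + 250 + 327 + 577 = 1431.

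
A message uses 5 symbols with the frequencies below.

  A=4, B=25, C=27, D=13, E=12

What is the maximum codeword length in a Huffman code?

3

Merge the two lowest-weight nodes at each step:
combine A(4), E(12) → 16
combine D(13), 16 → 29
combine B(25), C(27) → 52
combine 29, 52 → 81
Maximum depth reached is 3.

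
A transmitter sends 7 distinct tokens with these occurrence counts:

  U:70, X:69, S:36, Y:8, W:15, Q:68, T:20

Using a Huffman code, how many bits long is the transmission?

717

Build the Huffman tree bottom-up:
combine Y(8), W(15) → 23
combine T(20), 23 → 43
combine S(36), 43 → 79
combine Q(68), X(69) → 137
combine U(70), 79 → 149
combine 137, 149 → 286
The encoded length is the sum of every internal node's weight: 23 + 43 + 79 + 137 + 149 + 286 = 717 bits.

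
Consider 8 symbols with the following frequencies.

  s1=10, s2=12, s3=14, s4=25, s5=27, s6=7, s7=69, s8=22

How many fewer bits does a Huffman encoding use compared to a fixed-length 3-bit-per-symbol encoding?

56

Fixed-length: 3 bits × 186 symbols = 558 bits.
Huffman merges:
merge s6(7) and s1(10): 17
merge s2(12) and s3(14): 26
merge 17 and s8(22): 39
merge s4(25) and 26: 51
merge s5(27) and 39: 66
merge 51 and 66: 117
merge s7(69) and 117: 186
Huffman total = 17 + 26 + 39 + 51 + 66 + 117 + 186 = 502 bits.
Saving = 558 − 502 = 56 bits.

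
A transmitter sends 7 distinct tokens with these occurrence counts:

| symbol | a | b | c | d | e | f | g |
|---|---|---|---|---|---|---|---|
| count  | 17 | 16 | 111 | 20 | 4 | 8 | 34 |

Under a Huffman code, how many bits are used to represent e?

Repeatedly merge the two smallest:
e(4) + f(8) → 12
12 + b(16) → 28
a(17) + d(20) → 37
28 + g(34) → 62
37 + 62 → 99
99 + c(111) → 210
The subtree containing e is merged 5 times, so code length = 5.

5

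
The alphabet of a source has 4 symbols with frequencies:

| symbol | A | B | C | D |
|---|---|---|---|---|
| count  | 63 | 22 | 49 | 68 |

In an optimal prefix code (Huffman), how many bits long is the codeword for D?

2

Repeatedly merge the two smallest:
combine B(22), C(49) → 71
combine A(63), D(68) → 131
combine 71, 131 → 202
The subtree containing D is merged 2 times, so code length = 2.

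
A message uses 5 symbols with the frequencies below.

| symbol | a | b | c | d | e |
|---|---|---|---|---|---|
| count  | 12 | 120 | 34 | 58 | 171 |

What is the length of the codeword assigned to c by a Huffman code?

4

Build the tree from the bottom:
a(12) + c(34) → 46
46 + d(58) → 104
104 + b(120) → 224
e(171) + 224 → 395
The subtree containing c is merged 4 times, so code length = 4.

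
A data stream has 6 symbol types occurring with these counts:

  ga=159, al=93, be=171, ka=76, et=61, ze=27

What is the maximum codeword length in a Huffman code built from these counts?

Merge the two lowest-weight nodes at each step:
merge ze(27) and et(61): 88
merge ka(76) and 88: 164
merge al(93) and ga(159): 252
merge 164 and be(171): 335
merge 252 and 335: 587
The rarest symbols sit at the bottom; the longest codeword is 4 bits.

4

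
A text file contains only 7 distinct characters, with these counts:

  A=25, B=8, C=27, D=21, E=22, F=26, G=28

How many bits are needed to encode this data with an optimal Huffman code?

443

Build the Huffman tree bottom-up:
merge B(8) and D(21): 29
merge E(22) and A(25): 47
merge F(26) and C(27): 53
merge G(28) and 29: 57
merge 47 and 53: 100
merge 57 and 100: 157
The encoded length is the sum of every internal node's weight: 29 + 47 + 53 + 57 + 100 + 157 = 443 bits.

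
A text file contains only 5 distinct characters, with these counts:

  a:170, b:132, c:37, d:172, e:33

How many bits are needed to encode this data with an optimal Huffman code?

1158

Merge the two smallest weights repeatedly:
merge e(33) and c(37): 70
merge 70 and b(132): 202
merge a(170) and d(172): 342
merge 202 and 342: 544
The encoded length is the sum of every internal node's weight: 70 + 202 + 342 + 544 = 1158 bits.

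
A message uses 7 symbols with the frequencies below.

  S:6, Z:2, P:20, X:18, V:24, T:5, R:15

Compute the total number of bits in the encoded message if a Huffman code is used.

Greedily combine the two least-frequent nodes:
combine Z(2), T(5) → 7
combine S(6), 7 → 13
combine 13, R(15) → 28
combine X(18), P(20) → 38
combine V(24), 28 → 52
combine 38, 52 → 90
Total encoded bits = sum of merged weights = 7 + 13 + 28 + 38 + 52 + 90 = 228.

228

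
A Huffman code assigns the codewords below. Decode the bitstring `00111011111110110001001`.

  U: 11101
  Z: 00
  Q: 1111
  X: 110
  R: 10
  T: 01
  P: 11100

ZUQXXZRT

Read left to right; each codeword is recognised as soon as it completes (prefix code):
  00→Z | 11101→U | 1111→Q | 110→X | 110→X | 00→Z | 10→R | 01→T
Decoded message: ZUQXXZRT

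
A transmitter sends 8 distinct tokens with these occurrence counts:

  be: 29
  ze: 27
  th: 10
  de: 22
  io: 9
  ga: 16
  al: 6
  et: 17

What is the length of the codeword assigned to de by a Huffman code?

3

Huffman merges, smallest pair first:
merge al(6) and io(9): 15
merge th(10) and 15: 25
merge ga(16) and et(17): 33
merge de(22) and 25: 47
merge ze(27) and be(29): 56
merge 33 and 47: 80
merge 56 and 80: 136
The subtree containing de is merged 3 times, so code length = 3.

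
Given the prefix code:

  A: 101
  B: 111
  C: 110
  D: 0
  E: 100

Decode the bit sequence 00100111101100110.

DDEBAEC

Read left to right; each codeword is recognised as soon as it completes (prefix code):
  0→D | 0→D | 100→E | 111→B | 101→A | 100→E | 110→C
Decoded message: DDEBAEC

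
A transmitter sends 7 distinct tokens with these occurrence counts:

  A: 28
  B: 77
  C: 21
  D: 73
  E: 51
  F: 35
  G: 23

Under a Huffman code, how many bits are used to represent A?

Repeatedly merge the two smallest:
combine C(21), G(23) → 44
combine A(28), F(35) → 63
combine 44, E(51) → 95
combine 63, D(73) → 136
combine B(77), 95 → 172
combine 136, 172 → 308
The subtree containing A is merged 3 times, so code length = 3.

3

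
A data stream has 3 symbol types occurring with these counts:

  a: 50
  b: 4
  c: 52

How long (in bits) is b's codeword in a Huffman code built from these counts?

2

Build the tree from the bottom:
combine b(4), a(50) → 54
combine c(52), 54 → 106
The subtree containing b is merged 2 times, so code length = 2.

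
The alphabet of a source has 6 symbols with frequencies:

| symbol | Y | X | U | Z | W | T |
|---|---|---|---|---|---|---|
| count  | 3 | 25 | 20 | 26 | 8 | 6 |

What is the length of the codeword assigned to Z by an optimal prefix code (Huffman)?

2

Huffman merges, smallest pair first:
Y(3) + T(6) → 9
W(8) + 9 → 17
17 + U(20) → 37
X(25) + Z(26) → 51
37 + 51 → 88
Z sits 2 levels below the root, so its codeword is 2 bits.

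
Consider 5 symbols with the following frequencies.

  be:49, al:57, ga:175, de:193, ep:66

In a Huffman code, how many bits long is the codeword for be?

4

Build the tree from the bottom:
be(49) + al(57) → 106
ep(66) + 106 → 172
172 + ga(175) → 347
de(193) + 347 → 540
The subtree containing be is merged 4 times, so code length = 4.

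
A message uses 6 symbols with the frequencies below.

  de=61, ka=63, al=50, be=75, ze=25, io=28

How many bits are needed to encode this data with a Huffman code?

Merge the two smallest weights repeatedly:
combine ze(25), io(28) → 53
combine al(50), 53 → 103
combine de(61), ka(63) → 124
combine be(75), 103 → 178
combine 124, 178 → 302
The encoded length is the sum of every internal node's weight: 53 + 103 + 124 + 178 + 302 = 760 bits.

760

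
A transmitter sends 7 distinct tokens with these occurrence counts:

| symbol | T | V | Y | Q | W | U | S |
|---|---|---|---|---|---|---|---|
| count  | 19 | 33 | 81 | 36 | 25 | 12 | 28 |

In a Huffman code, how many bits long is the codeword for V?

Huffman merges, smallest pair first:
combine U(12), T(19) → 31
combine W(25), S(28) → 53
combine 31, V(33) → 64
combine Q(36), 53 → 89
combine 64, Y(81) → 145
combine 89, 145 → 234
V sits 3 levels below the root, so its codeword is 3 bits.

3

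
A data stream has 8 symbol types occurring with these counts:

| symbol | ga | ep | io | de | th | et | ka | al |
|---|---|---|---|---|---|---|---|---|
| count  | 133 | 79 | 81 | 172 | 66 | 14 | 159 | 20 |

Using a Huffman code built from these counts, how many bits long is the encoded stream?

Build the Huffman tree bottom-up:
et(14) + al(20) → 34
34 + th(66) → 100
ep(79) + io(81) → 160
100 + ga(133) → 233
ka(159) + 160 → 319
de(172) + 233 → 405
319 + 405 → 724
Total encoded bits = sum of merged weights = 34 + 100 + 160 + 233 + 319 + 405 + 724 = 1975.

1975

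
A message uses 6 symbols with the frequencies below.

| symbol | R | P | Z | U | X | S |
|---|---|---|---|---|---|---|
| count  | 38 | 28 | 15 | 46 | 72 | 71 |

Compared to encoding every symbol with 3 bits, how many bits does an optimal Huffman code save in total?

Fixed-length: 3 bits × 270 symbols = 810 bits.
Huffman merges:
merge Z(15) and P(28): 43
merge R(38) and 43: 81
merge U(46) and S(71): 117
merge X(72) and 81: 153
merge 117 and 153: 270
Huffman total = 43 + 81 + 117 + 153 + 270 = 664 bits.
Saving = 810 − 664 = 146 bits.

146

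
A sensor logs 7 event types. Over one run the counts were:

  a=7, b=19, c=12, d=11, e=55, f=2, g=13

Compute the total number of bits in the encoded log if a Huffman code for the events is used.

Build the Huffman tree bottom-up:
combine f(2), a(7) → 9
combine 9, d(11) → 20
combine c(12), g(13) → 25
combine b(19), 20 → 39
combine 25, 39 → 64
combine e(55), 64 → 119
Total encoded bits = sum of merged weights = 9 + 20 + 25 + 39 + 64 + 119 = 276.

276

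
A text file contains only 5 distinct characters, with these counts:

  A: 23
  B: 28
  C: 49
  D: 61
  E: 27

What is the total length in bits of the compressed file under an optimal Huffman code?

426

Build the Huffman tree bottom-up:
A(23) + E(27) → 50
B(28) + C(49) → 77
50 + D(61) → 111
77 + 111 → 188
Each symbol's bit-cost is frequency × depth; summing gives 426 bits (equivalently 50 + 77 + 111 + 188).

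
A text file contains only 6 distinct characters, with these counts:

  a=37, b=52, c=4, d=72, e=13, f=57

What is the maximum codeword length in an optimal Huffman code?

4

Merge the two lowest-weight nodes at each step:
c(4) + e(13) → 17
17 + a(37) → 54
b(52) + 54 → 106
f(57) + d(72) → 129
106 + 129 → 235
The rarest symbols sit at the bottom; the longest codeword is 4 bits.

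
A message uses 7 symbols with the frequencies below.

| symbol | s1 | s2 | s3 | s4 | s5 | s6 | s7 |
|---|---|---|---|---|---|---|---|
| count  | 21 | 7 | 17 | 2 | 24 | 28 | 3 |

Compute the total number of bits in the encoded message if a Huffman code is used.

Build the Huffman tree bottom-up:
s4(2) + s7(3) → 5
5 + s2(7) → 12
12 + s3(17) → 29
s1(21) + s5(24) → 45
s6(28) + 29 → 57
45 + 57 → 102
The encoded length is the sum of every internal node's weight: 5 + 12 + 29 + 45 + 57 + 102 = 250 bits.

250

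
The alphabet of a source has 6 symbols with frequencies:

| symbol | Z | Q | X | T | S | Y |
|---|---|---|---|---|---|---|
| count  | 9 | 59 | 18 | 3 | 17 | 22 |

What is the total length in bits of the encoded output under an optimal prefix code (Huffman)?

Greedily combine the two least-frequent nodes:
merge T(3) and Z(9): 12
merge 12 and S(17): 29
merge X(18) and Y(22): 40
merge 29 and 40: 69
merge Q(59) and 69: 128
The encoded length is the sum of every internal node's weight: 12 + 29 + 40 + 69 + 128 = 278 bits.

278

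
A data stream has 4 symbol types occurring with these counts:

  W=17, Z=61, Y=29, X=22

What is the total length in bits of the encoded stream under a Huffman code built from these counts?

Greedily combine the two least-frequent nodes:
merge W(17) and X(22): 39
merge Y(29) and 39: 68
merge Z(61) and 68: 129
Total encoded bits = sum of merged weights = 39 + 68 + 129 = 236.

236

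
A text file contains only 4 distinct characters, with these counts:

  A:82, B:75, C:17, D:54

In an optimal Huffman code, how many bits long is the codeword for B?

2

Huffman merges, smallest pair first:
combine C(17), D(54) → 71
combine 71, B(75) → 146
combine A(82), 146 → 228
B's leaf is at depth 2, giving a 2-bit codeword.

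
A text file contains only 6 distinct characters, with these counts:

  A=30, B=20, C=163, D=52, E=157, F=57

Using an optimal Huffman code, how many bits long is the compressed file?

1106

Merge the two smallest weights repeatedly:
B(20) + A(30) → 50
50 + D(52) → 102
F(57) + 102 → 159
E(157) + 159 → 316
C(163) + 316 → 479
Each symbol's bit-cost is frequency × depth; summing gives 1106 bits (equivalently 50 + 102 + 159 + 316 + 479).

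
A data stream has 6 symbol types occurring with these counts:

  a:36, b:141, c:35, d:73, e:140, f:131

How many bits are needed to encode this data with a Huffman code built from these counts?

1327

Build the Huffman tree bottom-up:
combine c(35), a(36) → 71
combine 71, d(73) → 144
combine f(131), e(140) → 271
combine b(141), 144 → 285
combine 271, 285 → 556
Total encoded bits = sum of merged weights = 71 + 144 + 271 + 285 + 556 = 1327.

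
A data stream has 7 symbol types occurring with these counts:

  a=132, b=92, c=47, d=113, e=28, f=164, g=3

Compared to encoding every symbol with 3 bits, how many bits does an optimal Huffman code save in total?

300

Fixed-length: 3 bits × 579 symbols = 1737 bits.
Huffman merges:
combine g(3), e(28) → 31
combine 31, c(47) → 78
combine 78, b(92) → 170
combine d(113), a(132) → 245
combine f(164), 170 → 334
combine 245, 334 → 579
Huffman total = 31 + 78 + 170 + 245 + 334 + 579 = 1437 bits.
Saving = 1737 − 1437 = 300 bits.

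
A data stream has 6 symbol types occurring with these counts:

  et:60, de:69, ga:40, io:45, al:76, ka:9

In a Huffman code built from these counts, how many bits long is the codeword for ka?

Huffman merges, smallest pair first:
ka(9) + ga(40) → 49
io(45) + 49 → 94
et(60) + de(69) → 129
al(76) + 94 → 170
129 + 170 → 299
ka sits 4 levels below the root, so its codeword is 4 bits.

4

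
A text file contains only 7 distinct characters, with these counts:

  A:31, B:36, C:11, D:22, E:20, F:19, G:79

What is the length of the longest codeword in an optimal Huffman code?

4

Merge the two lowest-weight nodes at each step:
C(11) + F(19) → 30
E(20) + D(22) → 42
30 + A(31) → 61
B(36) + 42 → 78
61 + 78 → 139
G(79) + 139 → 218
Maximum depth reached is 4.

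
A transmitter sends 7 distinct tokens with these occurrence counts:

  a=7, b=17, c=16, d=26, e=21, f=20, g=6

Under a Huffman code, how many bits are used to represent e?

2

Build the tree from the bottom:
combine g(6), a(7) → 13
combine 13, c(16) → 29
combine b(17), f(20) → 37
combine e(21), d(26) → 47
combine 29, 37 → 66
combine 47, 66 → 113
The subtree containing e is merged 2 times, so code length = 2.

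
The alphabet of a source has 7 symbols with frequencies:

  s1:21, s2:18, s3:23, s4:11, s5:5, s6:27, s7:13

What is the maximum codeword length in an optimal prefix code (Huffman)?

4

Merge the two lowest-weight nodes at each step:
merge s5(5) and s4(11): 16
merge s7(13) and 16: 29
merge s2(18) and s1(21): 39
merge s3(23) and s6(27): 50
merge 29 and 39: 68
merge 50 and 68: 118
The first pair merged (s5, s4) ends up deepest, at depth 4.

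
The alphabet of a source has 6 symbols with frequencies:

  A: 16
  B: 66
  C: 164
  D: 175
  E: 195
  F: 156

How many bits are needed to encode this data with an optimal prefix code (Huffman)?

1864

Merge the two smallest weights repeatedly:
merge A(16) and B(66): 82
merge 82 and F(156): 238
merge C(164) and D(175): 339
merge E(195) and 238: 433
merge 339 and 433: 772
Total encoded bits = sum of merged weights = 82 + 238 + 339 + 433 + 772 = 1864.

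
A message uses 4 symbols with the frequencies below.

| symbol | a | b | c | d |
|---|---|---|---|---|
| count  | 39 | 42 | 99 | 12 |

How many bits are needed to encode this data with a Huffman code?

336

Build the Huffman tree bottom-up:
d(12) + a(39) → 51
b(42) + 51 → 93
93 + c(99) → 192
The encoded length is the sum of every internal node's weight: 51 + 93 + 192 = 336 bits.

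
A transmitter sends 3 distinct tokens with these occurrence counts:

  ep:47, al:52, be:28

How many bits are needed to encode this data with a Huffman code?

202

Greedily combine the two least-frequent nodes:
combine be(28), ep(47) → 75
combine al(52), 75 → 127
Total encoded bits = sum of merged weights = 75 + 127 = 202.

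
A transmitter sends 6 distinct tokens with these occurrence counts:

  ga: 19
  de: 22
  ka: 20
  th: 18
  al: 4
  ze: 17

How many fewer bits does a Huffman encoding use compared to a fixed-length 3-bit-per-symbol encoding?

42

Fixed-length: 3 bits × 100 symbols = 300 bits.
Huffman merges:
al(4) + ze(17) → 21
th(18) + ga(19) → 37
ka(20) + 21 → 41
de(22) + 37 → 59
41 + 59 → 100
Huffman total = 21 + 37 + 41 + 59 + 100 = 258 bits.
Saving = 300 − 258 = 42 bits.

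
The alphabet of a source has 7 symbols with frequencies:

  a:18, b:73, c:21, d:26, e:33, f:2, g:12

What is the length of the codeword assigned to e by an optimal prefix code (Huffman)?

3

Repeatedly merge the two smallest:
merge f(2) and g(12): 14
merge 14 and a(18): 32
merge c(21) and d(26): 47
merge 32 and e(33): 65
merge 47 and 65: 112
merge b(73) and 112: 185
The subtree containing e is merged 3 times, so code length = 3.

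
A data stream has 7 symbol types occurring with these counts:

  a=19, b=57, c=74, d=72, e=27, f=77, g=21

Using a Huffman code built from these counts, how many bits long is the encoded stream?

Greedily combine the two least-frequent nodes:
merge a(19) and g(21): 40
merge e(27) and 40: 67
merge b(57) and 67: 124
merge d(72) and c(74): 146
merge f(77) and 124: 201
merge 146 and 201: 347
Total encoded bits = sum of merged weights = 40 + 67 + 124 + 146 + 201 + 347 = 925.

925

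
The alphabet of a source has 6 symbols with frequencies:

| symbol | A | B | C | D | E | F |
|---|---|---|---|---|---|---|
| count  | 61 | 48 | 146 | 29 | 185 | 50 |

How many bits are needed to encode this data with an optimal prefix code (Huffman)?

1226

Greedily combine the two least-frequent nodes:
D(29) + B(48) → 77
F(50) + A(61) → 111
77 + 111 → 188
C(146) + E(185) → 331
188 + 331 → 519
The encoded length is the sum of every internal node's weight: 77 + 111 + 188 + 331 + 519 = 1226 bits.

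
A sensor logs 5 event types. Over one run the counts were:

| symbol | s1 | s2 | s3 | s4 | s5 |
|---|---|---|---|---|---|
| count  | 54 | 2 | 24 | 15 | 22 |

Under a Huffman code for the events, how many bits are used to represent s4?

4

Build the tree from the bottom:
merge s2(2) and s4(15): 17
merge 17 and s5(22): 39
merge s3(24) and 39: 63
merge s1(54) and 63: 117
s4 sits 4 levels below the root, so its codeword is 4 bits.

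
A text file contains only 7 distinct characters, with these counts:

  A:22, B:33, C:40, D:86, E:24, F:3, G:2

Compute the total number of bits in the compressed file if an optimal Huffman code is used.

Greedily combine the two least-frequent nodes:
combine G(2), F(3) → 5
combine 5, A(22) → 27
combine E(24), 27 → 51
combine B(33), C(40) → 73
combine 51, 73 → 124
combine D(86), 124 → 210
The encoded length is the sum of every internal node's weight: 5 + 27 + 51 + 73 + 124 + 210 = 490 bits.

490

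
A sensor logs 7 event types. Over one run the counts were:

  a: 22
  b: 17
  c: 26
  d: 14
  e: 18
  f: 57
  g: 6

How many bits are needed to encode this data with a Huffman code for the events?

Build the Huffman tree bottom-up:
g(6) + d(14) → 20
b(17) + e(18) → 35
20 + a(22) → 42
c(26) + 35 → 61
42 + f(57) → 99
61 + 99 → 160
Total encoded bits = sum of merged weights = 20 + 35 + 42 + 61 + 99 + 160 = 417.

417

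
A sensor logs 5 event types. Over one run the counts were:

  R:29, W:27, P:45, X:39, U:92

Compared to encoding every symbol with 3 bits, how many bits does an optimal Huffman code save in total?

184

Fixed-length: 3 bits × 232 symbols = 696 bits.
Huffman merges:
combine W(27), R(29) → 56
combine X(39), P(45) → 84
combine 56, 84 → 140
combine U(92), 140 → 232
Huffman total = 56 + 84 + 140 + 232 = 512 bits.
Saving = 696 − 512 = 184 bits.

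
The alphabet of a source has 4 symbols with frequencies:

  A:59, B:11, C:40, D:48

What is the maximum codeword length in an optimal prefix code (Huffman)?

3

Merge the two lowest-weight nodes at each step:
merge B(11) and C(40): 51
merge D(48) and 51: 99
merge A(59) and 99: 158
Maximum depth reached is 3.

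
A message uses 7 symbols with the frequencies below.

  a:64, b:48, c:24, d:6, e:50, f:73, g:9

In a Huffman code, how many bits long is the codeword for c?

Build the tree from the bottom:
d(6) + g(9) → 15
15 + c(24) → 39
39 + b(48) → 87
e(50) + a(64) → 114
f(73) + 87 → 160
114 + 160 → 274
c's leaf is at depth 4, giving a 4-bit codeword.

4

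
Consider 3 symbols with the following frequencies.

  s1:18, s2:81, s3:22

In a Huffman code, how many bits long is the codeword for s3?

Huffman merges, smallest pair first:
s1(18) + s3(22) → 40
40 + s2(81) → 121
s3's leaf is at depth 2, giving a 2-bit codeword.

2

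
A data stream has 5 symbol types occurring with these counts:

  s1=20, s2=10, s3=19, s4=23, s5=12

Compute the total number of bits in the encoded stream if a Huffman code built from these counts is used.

190

Merge the two smallest weights repeatedly:
merge s2(10) and s5(12): 22
merge s3(19) and s1(20): 39
merge 22 and s4(23): 45
merge 39 and 45: 84
Each symbol's bit-cost is frequency × depth; summing gives 190 bits (equivalently 22 + 39 + 45 + 84).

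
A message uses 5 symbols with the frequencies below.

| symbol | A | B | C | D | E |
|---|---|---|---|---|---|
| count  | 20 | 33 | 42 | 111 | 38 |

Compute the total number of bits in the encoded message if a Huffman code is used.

Merge the two smallest weights repeatedly:
combine A(20), B(33) → 53
combine E(38), C(42) → 80
combine 53, 80 → 133
combine D(111), 133 → 244
The encoded length is the sum of every internal node's weight: 53 + 80 + 133 + 244 = 510 bits.

510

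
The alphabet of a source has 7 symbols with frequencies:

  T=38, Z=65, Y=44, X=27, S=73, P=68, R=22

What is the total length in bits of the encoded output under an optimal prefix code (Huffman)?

Merge the two smallest weights repeatedly:
R(22) + X(27) → 49
T(38) + Y(44) → 82
49 + Z(65) → 114
P(68) + S(73) → 141
82 + 114 → 196
141 + 196 → 337
Each symbol's bit-cost is frequency × depth; summing gives 919 bits (equivalently 49 + 82 + 114 + 141 + 196 + 337).

919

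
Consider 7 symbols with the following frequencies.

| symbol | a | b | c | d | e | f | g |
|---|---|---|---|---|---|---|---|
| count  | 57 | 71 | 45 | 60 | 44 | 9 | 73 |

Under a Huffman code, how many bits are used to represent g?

Build the tree from the bottom:
f(9) + e(44) → 53
c(45) + 53 → 98
a(57) + d(60) → 117
b(71) + g(73) → 144
98 + 117 → 215
144 + 215 → 359
g's leaf is at depth 2, giving a 2-bit codeword.

2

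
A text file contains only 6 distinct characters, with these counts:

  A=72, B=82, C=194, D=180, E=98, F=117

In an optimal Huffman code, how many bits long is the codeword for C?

2

Build the tree from the bottom:
A(72) + B(82) → 154
E(98) + F(117) → 215
154 + D(180) → 334
C(194) + 215 → 409
334 + 409 → 743
C sits 2 levels below the root, so its codeword is 2 bits.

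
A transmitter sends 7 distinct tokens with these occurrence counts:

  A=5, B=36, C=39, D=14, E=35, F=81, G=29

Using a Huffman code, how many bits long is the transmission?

Merge the two smallest weights repeatedly:
merge A(5) and D(14): 19
merge 19 and G(29): 48
merge E(35) and B(36): 71
merge C(39) and 48: 87
merge 71 and F(81): 152
merge 87 and 152: 239
Each symbol's bit-cost is frequency × depth; summing gives 616 bits (equivalently 19 + 48 + 71 + 87 + 152 + 239).

616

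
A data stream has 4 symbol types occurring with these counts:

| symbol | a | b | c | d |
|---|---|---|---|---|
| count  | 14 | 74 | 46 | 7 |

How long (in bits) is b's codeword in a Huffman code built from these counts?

Build the tree from the bottom:
d(7) + a(14) → 21
21 + c(46) → 67
67 + b(74) → 141
b is merged only at the final step, so code length = 1.

1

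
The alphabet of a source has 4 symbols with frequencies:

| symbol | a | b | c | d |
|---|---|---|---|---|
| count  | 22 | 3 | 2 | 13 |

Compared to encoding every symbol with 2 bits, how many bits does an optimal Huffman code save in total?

17

Fixed-length: 2 bits × 40 symbols = 80 bits.
Huffman merges:
merge c(2) and b(3): 5
merge 5 and d(13): 18
merge 18 and a(22): 40
Huffman total = 5 + 18 + 40 = 63 bits.
Saving = 80 − 63 = 17 bits.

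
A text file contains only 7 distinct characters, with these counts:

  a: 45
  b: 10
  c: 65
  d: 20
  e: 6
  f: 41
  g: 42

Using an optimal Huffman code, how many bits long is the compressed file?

Greedily combine the two least-frequent nodes:
e(6) + b(10) → 16
16 + d(20) → 36
36 + f(41) → 77
g(42) + a(45) → 87
c(65) + 77 → 142
87 + 142 → 229
The encoded length is the sum of every internal node's weight: 16 + 36 + 77 + 87 + 142 + 229 = 587 bits.

587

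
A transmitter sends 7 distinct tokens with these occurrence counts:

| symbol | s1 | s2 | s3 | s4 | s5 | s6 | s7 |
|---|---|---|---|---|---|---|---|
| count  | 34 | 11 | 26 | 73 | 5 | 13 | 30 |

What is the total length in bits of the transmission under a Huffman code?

Merge the two smallest weights repeatedly:
combine s5(5), s2(11) → 16
combine s6(13), 16 → 29
combine s3(26), 29 → 55
combine s7(30), s1(34) → 64
combine 55, 64 → 119
combine s4(73), 119 → 192
Total encoded bits = sum of merged weights = 16 + 29 + 55 + 64 + 119 + 192 = 475.

475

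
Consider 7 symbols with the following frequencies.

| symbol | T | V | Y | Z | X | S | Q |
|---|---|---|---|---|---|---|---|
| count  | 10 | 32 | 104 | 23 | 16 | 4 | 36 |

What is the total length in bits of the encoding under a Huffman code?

Build the Huffman tree bottom-up:
S(4) + T(10) → 14
14 + X(16) → 30
Z(23) + 30 → 53
V(32) + Q(36) → 68
53 + 68 → 121
Y(104) + 121 → 225
Each symbol's bit-cost is frequency × depth; summing gives 511 bits (equivalently 14 + 30 + 53 + 68 + 121 + 225).

511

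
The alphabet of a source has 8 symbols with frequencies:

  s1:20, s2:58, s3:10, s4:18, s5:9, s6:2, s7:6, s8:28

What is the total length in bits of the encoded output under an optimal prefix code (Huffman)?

Merge the two smallest weights repeatedly:
combine s6(2), s7(6) → 8
combine 8, s5(9) → 17
combine s3(10), 17 → 27
combine s4(18), s1(20) → 38
combine 27, s8(28) → 55
combine 38, 55 → 93
combine s2(58), 93 → 151
Each symbol's bit-cost is frequency × depth; summing gives 389 bits (equivalently 8 + 17 + 27 + 38 + 55 + 93 + 151).

389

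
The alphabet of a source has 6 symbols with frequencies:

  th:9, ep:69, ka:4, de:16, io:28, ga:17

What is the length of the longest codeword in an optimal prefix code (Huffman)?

4

Merge the two lowest-weight nodes at each step:
ka(4) + th(9) → 13
13 + de(16) → 29
ga(17) + io(28) → 45
29 + 45 → 74
ep(69) + 74 → 143
Maximum depth reached is 4.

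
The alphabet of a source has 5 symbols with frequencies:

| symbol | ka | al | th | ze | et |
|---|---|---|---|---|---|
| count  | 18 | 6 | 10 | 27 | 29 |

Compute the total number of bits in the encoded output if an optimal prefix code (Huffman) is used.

Greedily combine the two least-frequent nodes:
merge al(6) and th(10): 16
merge 16 and ka(18): 34
merge ze(27) and et(29): 56
merge 34 and 56: 90
The encoded length is the sum of every internal node's weight: 16 + 34 + 56 + 90 = 196 bits.

196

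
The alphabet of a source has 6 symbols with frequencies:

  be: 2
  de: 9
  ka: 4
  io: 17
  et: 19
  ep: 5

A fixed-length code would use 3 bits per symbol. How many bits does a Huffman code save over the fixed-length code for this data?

Fixed-length: 3 bits × 56 symbols = 168 bits.
Huffman merges:
merge be(2) and ka(4): 6
merge ep(5) and 6: 11
merge de(9) and 11: 20
merge io(17) and et(19): 36
merge 20 and 36: 56
Huffman total = 6 + 11 + 20 + 36 + 56 = 129 bits.
Saving = 168 − 129 = 39 bits.

39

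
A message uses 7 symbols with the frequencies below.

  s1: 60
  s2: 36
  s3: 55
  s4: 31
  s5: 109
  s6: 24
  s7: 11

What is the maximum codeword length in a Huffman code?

4

Merge the two lowest-weight nodes at each step:
s7(11) + s6(24) → 35
s4(31) + 35 → 66
s2(36) + s3(55) → 91
s1(60) + 66 → 126
91 + s5(109) → 200
126 + 200 → 326
Maximum depth reached is 4.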